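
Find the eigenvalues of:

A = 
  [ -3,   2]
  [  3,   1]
λ = -1 + √10, -1 - √10  (≈ 2.162, -4.162)

tr(A) = -2, det(A) = -9
Characteristic polynomial: λ² - tr(A)λ + det(A) = λ² + 2λ - 9
λ² + 2λ - 9 = 0  ⇒  λ = (-2 ± √((2)² - 4·(-9)))/2 = (-2 ± √(40))/2
  = -1 + √10,  -1 - √10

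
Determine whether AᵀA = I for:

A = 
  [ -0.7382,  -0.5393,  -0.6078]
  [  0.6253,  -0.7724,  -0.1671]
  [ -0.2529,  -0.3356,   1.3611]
No

AᵀA = 
  [  0.9999,   0,   0]
  [  0,   1.0001,   0.0001]
  [  0,   0.0001,   2.2499]
≠ I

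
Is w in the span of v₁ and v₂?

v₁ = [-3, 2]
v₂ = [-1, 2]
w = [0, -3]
Yes

Form the augmented matrix and row-reduce:
[v₁|v₂|w] = 
  [ -3,  -1,   0]
  [  2,   2,  -3]
R2 → R2 + (2/3)·R1
REF = 
  [ -3,  -1,   0]
  [  0, 4/3,  -3]

No row of the form [0 0 | nonzero], so the system is consistent. Back-substitution gives c₁ = 3/4, c₂ = -9/4: w = (3/4)·v₁ + (-9/4)·v₂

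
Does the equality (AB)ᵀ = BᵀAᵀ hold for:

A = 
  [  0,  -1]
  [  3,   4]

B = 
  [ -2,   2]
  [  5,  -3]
Yes

(AB)ᵀ = 
  [ -5,  14]
  [  3,  -6]

BᵀAᵀ = 
  [ -5,  14]
  [  3,  -6]

Both sides are equal — this is the standard identity (AB)ᵀ = BᵀAᵀ, which holds for all A, B.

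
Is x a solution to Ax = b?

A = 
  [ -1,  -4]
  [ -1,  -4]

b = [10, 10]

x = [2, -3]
Yes

Ax = [10, 10] = b ✓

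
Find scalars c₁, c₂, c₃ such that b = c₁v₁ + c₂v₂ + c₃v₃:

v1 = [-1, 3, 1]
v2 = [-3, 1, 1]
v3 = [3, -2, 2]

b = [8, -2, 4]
c1 = 1, c2 = -1, c3 = 2

b = 1·v1 + -1·v2 + 2·v3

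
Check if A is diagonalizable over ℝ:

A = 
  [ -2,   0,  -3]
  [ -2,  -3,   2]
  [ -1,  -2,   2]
Yes

Characteristic polynomial: det(λI - A) = λ³ + 3λ² - 3λ - 1
Testing integer divisors of the constant term: p(1) = 0, so (λ - 1) is a factor:
p(λ) = (λ - 1)(λ² + 4λ + 1)
λ² + 4λ + 1 = 0  ⇒  λ = (-4 ± √((4)² - 4·(1)))/2 = (-4 ± √(12))/2
  = -2 + √3,  -2 - √3
Eigenvalues: 1, -2 + √3, -2 - √3  (≈ 1, -0.2679, -3.732)
The two irrational eigenvalues are distinct (simple), so each has alg. mult. = geom. mult. = 1.
λ=1: alg. mult. = 1, geom. mult. = 3 - rank(A - (1)I) = 3 - 2 = 1
Sum of geometric multiplicities equals n, so A has n independent eigenvectors.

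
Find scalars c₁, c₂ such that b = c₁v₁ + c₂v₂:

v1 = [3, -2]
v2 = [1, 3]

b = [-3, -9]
c1 = 0, c2 = -3

b = 0·v1 + -3·v2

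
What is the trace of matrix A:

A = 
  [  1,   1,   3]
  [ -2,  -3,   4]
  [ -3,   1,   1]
-1

tr(A) = 1 + -3 + 1 = -1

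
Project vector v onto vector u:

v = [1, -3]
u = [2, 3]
proj_u(v) = [-14/13, -21/13]

v·u = (1)(2) + (-3)(3) = -7
u·u = (2)² + (3)² = 13
proj_u(v) = (v·u / u·u) × u = (-7/13) × u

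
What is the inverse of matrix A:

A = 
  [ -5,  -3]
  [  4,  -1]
det(A) = (-5)(-1) - (-3)(4) = 17
For a 2×2 matrix, A⁻¹ = (1/det(A)) · [[d, -b], [-c, a]]
    = (1/17) · [[-1, 3], [-4, -5]]

A⁻¹ = 
  [-1/17,  3/17]
  [-4/17, -5/17]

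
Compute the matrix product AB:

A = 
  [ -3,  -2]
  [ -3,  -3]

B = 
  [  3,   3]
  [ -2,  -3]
A is 2×2 and B is 2×2, so AB is 2×2. Each entry is (row of A)·(column of B):
AB[1,1] = (-3)(3) + (-2)(-2) = -5
AB[1,2] = (-3)(3) + (-2)(-3) = -3
AB[2,1] = (-3)(3) + (-3)(-2) = -3
AB[2,2] = (-3)(3) + (-3)(-3) = 0

AB = 
  [ -5,  -3]
  [ -3,   0]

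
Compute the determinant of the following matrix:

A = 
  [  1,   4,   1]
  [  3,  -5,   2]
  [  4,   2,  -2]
88

Cofactor expansion along row 1:
det(A) = (1)·((-5)(-2) - (2)(2)) - (4)·((3)(-2) - (2)(4)) + (1)·((3)(2) - (-5)(4))
  = (1)(6) - (4)(-14) + (1)(26)
  = 88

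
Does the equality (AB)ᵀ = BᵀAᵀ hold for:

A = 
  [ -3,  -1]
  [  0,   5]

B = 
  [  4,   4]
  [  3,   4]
Yes

(AB)ᵀ = 
  [-15,  15]
  [-16,  20]

BᵀAᵀ = 
  [-15,  15]
  [-16,  20]

Both sides are equal — this is the standard identity (AB)ᵀ = BᵀAᵀ, which holds for all A, B.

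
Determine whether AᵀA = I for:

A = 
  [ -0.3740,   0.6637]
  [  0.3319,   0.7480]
No

AᵀA = 
  [  0.2500,   0]
  [  0,   1]
≠ I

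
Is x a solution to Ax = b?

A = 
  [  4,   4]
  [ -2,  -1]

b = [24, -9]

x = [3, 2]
No

Ax = [20, -8] ≠ b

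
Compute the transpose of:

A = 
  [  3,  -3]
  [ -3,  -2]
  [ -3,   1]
Aᵀ = 
  [  3,  -3,  -3]
  [ -3,  -2,   1]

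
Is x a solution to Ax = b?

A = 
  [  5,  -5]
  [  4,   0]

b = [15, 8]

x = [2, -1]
Yes

Ax = [15, 8] = b ✓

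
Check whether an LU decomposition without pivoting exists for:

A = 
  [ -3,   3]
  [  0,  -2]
Yes.
A[1,1] = -3 ≠ 0, so Gaussian elimination proceeds without a row swap: multiplier ℓ₂₁ = (0)/(-3) = 0, and U[2,2] = -2 - (0)(3) = -2.
L = 
  [  1,   0]
  [  0,   1]
U = 
  [ -3,   3]
  [  0,  -2]
Check row 2 of LU: [(0)(-3), (0)(3) + (-2)] = [0, -2] = row 2 of A ✓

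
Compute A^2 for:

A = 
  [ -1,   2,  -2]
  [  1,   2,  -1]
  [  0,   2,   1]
A² = A·A:
A²[1,1] = (-1)(-1) + (2)(1) + (-2)(0) = 3
A²[1,2] = (-1)(2) + (2)(2) + (-2)(2) = -2
A²[1,3] = (-1)(-2) + (2)(-1) + (-2)(1) = -2
A²[2,1] = (1)(-1) + (2)(1) + (-1)(0) = 1
A²[2,2] = (1)(2) + (2)(2) + (-1)(2) = 4
A²[2,3] = (1)(-2) + (2)(-1) + (-1)(1) = -5
A²[3,1] = (0)(-1) + (2)(1) + (1)(0) = 2
A²[3,2] = (0)(2) + (2)(2) + (1)(2) = 6
A²[3,3] = (0)(-2) + (2)(-1) + (1)(1) = -1
A² = 
  [  3,  -2,  -2]
  [  1,   4,  -5]
  [  2,   6,  -1]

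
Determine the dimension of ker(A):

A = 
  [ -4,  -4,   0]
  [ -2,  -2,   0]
nullity(A) = 2

Row reduce:
R2 → R2 - (1/2)·R1
REF = 
  [ -4,  -4,   0]
  [  0,   0,   0]
Pivot columns: 1 → 1 pivot.
rank(A) = 1, so nullity(A) = 3 - 1 = 2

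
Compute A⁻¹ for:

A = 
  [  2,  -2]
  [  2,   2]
det(A) = (2)(2) - (-2)(2) = 8
For a 2×2 matrix, A⁻¹ = (1/det(A)) · [[d, -b], [-c, a]]
    = (1/8) · [[2, 2], [-2, 2]]

A⁻¹ = 
  [ 1/4,  1/4]
  [-1/4,  1/4]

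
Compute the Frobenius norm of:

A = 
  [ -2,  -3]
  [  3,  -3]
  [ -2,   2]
||A||_F = 6.245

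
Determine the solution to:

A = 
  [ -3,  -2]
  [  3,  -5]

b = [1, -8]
Row reduce the augmented matrix [A|b]:
R2 → R2 + (1)·R1
REF = 
  [ -3,  -2,   1]
  [  0,  -7,  -7]

Back-substitution:
x₂ = (-7) / (-7) = 1
x₁ = (1 - (-2)(1)) / (-3) = -1

x = [-1, 1]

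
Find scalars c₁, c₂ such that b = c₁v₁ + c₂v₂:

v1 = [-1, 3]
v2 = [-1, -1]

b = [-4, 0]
c1 = 1, c2 = 3

b = 1·v1 + 3·v2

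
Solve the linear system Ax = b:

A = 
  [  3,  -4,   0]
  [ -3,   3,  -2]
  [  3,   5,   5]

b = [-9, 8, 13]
Row reduce the augmented matrix [A|b]:
R2 → R2 + (1)·R1
R3 → R3 - (1)·R1
R3 → R3 + (9)·R2
REF = 
  [  3,  -4,   0,  -9]
  [  0,  -1,  -2,  -1]
  [  0,   0, -13,  13]

Back-substitution:
x₃ = 13 / (-13) = -1
x₂ = (-1 - (-2)(-1)) / (-1) = 3
x₁ = (-9 - (-4)(3) - (0)(-1)) / 3 = 1

x = [1, 3, -1]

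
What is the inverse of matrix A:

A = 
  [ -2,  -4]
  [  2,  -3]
det(A) = (-2)(-3) - (-4)(2) = 14
For a 2×2 matrix, A⁻¹ = (1/det(A)) · [[d, -b], [-c, a]]
    = (1/14) · [[-3, 4], [-2, -2]]

A⁻¹ = 
  [-3/14,   2/7]
  [ -1/7,  -1/7]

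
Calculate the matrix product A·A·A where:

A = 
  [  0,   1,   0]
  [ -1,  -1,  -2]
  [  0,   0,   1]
A^3 = 
  [  1,   0,   0]
  [  0,   1,   0]
  [  0,   0,   1]

A² = A·A:
A²[1,1] = (0)(0) + (1)(-1) + (0)(0) = -1
A²[1,2] = (0)(1) + (1)(-1) + (0)(0) = -1
A²[1,3] = (0)(0) + (1)(-2) + (0)(1) = -2
A²[2,1] = (-1)(0) + (-1)(-1) + (-2)(0) = 1
A²[2,2] = (-1)(1) + (-1)(-1) + (-2)(0) = 0
A²[2,3] = (-1)(0) + (-1)(-2) + (-2)(1) = 0
A²[3,1] = (0)(0) + (0)(-1) + (1)(0) = 0
A²[3,2] = (0)(1) + (0)(-1) + (1)(0) = 0
A²[3,3] = (0)(0) + (0)(-2) + (1)(1) = 1
A² = 
  [ -1,  -1,  -2]
  [  1,   0,   0]
  [  0,   0,   1]

A^3 = A^2·A:
A^3[1,1] = (-1)(0) + (-1)(-1) + (-2)(0) = 1
A^3[1,2] = (-1)(1) + (-1)(-1) + (-2)(0) = 0
A^3[1,3] = (-1)(0) + (-1)(-2) + (-2)(1) = 0
A^3[2,1] = (1)(0) + (0)(-1) + (0)(0) = 0
A^3[2,2] = (1)(1) + (0)(-1) + (0)(0) = 1
A^3[2,3] = (1)(0) + (0)(-2) + (0)(1) = 0
A^3[3,1] = (0)(0) + (0)(-1) + (1)(0) = 0
A^3[3,2] = (0)(1) + (0)(-1) + (1)(0) = 0
A^3[3,3] = (0)(0) + (0)(-2) + (1)(1) = 1
A^3 = 
  [  1,   0,   0]
  [  0,   1,   0]
  [  0,   0,   1]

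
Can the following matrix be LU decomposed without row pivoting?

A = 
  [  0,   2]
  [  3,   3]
No.
A[1,1] = 0 but A[2,1] = 3 ≠ 0. Any LU with L unit lower triangular has (LU)[1,1] = U[1,1] and (LU)[2,1] = L[2,1]·U[1,1]; matching A forces U[1,1] = 0, which then forces (LU)[2,1] = 0 ≠ 3. A row swap (pivoting) is required.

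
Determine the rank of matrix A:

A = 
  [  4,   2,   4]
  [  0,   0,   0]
rank(A) = 1

Row reduce:
(no row operations needed)
REF = 
  [  4,   2,   4]
  [  0,   0,   0]
Pivot columns: 1 → 1 pivot.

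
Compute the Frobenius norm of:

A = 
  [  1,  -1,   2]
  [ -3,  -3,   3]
||A||_F = 5.745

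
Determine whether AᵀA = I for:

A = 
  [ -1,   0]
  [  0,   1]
Yes

AᵀA = 
  [  1,   0]
  [  0,   1]
= I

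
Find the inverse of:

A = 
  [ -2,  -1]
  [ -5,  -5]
det(A) = (-2)(-5) - (-1)(-5) = 5
For a 2×2 matrix, A⁻¹ = (1/det(A)) · [[d, -b], [-c, a]]
    = (1/5) · [[-5, 1], [5, -2]]

A⁻¹ = 
  [  -1,  1/5]
  [   1, -2/5]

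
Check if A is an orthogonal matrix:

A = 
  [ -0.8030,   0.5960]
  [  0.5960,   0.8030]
Yes

AᵀA = 
  [  1,   0]
  [  0,   1]
≈ I (equal to I up to the 4-dp rounding of the entries)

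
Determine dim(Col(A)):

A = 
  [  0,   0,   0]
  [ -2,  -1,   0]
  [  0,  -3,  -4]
dim(Col(A)) = 2

Row reduce:
Swap R1 ↔ R2
Swap R2 ↔ R3
REF = 
  [ -2,  -1,   0]
  [  0,  -3,  -4]
  [  0,   0,   0]
Pivot columns: 1, 2 → 2 pivots.
dim(Col(A)) = number of pivot columns = 2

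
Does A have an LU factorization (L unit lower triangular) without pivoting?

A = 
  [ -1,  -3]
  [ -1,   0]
Yes.
A[1,1] = -1 ≠ 0, so Gaussian elimination proceeds without a row swap: multiplier ℓ₂₁ = (-1)/(-1) = 1, and U[2,2] = 0 - (1)(-3) = 3.
L = 
  [  1,   0]
  [  1,   1]
U = 
  [ -1,  -3]
  [  0,   3]
Check row 2 of LU: [(1)(-1), (1)(-3) + 3] = [-1, 0] = row 2 of A ✓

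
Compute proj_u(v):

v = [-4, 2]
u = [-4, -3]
v·u = (-4)(-4) + (2)(-3) = 10
u·u = (-4)² + (-3)² = 25
proj_u(v) = (v·u / u·u) × u = (10/25) × u = (2/5) × u

proj_u(v) = [-8/5, -6/5]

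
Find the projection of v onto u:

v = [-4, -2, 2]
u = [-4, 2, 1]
proj_u(v) = [-8/3, 4/3, 2/3]

v·u = (-4)(-4) + (-2)(2) + (2)(1) = 14
u·u = (-4)² + (2)² + (1)² = 21
proj_u(v) = (v·u / u·u) × u = (14/21) × u = (2/3) × u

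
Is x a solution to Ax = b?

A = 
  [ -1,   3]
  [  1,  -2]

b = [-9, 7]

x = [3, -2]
Yes

Ax = [-9, 7] = b ✓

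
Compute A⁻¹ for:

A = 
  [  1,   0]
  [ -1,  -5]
det(A) = (1)(-5) - (0)(-1) = -5
For a 2×2 matrix, A⁻¹ = (1/det(A)) · [[d, -b], [-c, a]]
    = (-1/5) · [[-5, 0], [1, 1]]

A⁻¹ = 
  [   1,    0]
  [-1/5, -1/5]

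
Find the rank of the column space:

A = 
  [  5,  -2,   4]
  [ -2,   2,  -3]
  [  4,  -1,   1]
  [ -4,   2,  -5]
Row reduce:
R2 → R2 + (2/5)·R1
R3 → R3 - (4/5)·R1
R4 → R4 + (4/5)·R1
R3 → R3 - (1/2)·R2
R4 → R4 - (1/3)·R2
R4 → R4 - (8/9)·R3
REF = 
  [   5,   -2,    4]
  [   0,  6/5, -7/5]
  [   0,    0, -3/2]
  [   0,    0,    0]
Pivot columns: 1, 2, 3 → 3 pivots.
dim(Col(A)) = number of pivot columns = 3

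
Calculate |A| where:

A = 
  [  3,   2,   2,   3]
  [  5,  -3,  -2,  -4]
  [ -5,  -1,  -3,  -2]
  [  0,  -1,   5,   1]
Cofactor expansion along row 1: det(A) = a₁₁M₁₁ - a₁₂M₁₂ + a₁₃M₁₃ - a₁₄M₁₄

M₁₁ = det[[-3, -2, -4]; [-1, -3, -2]; [-1, 5, 1]]
  = (-3)·((-3)(1) - (-2)(5)) - (-2)·((-1)(1) - (-2)(-1)) + (-4)·((-1)(5) - (-3)(-1))
  = (-3)(7) - (-2)(-3) + (-4)(-8)
  = 5
M₁₂ = det[[5, -2, -4]; [-5, -3, -2]; [0, 5, 1]]
  = (5)·((-3)(1) - (-2)(5)) - (-2)·((-5)(1) - (-2)(0)) + (-4)·((-5)(5) - (-3)(0))
  = (5)(7) - (-2)(-5) + (-4)(-25)
  = 125
M₁₃ = det[[5, -3, -4]; [-5, -1, -2]; [0, -1, 1]]
  = (5)·((-1)(1) - (-2)(-1)) - (-3)·((-5)(1) - (-2)(0)) + (-4)·((-5)(-1) - (-1)(0))
  = (5)(-3) - (-3)(-5) + (-4)(5)
  = -50
M₁₄ = det[[5, -3, -2]; [-5, -1, -3]; [0, -1, 5]]
  = (5)·((-1)(5) - (-3)(-1)) - (-3)·((-5)(5) - (-3)(0)) + (-2)·((-5)(-1) - (-1)(0))
  = (5)(-8) - (-3)(-25) + (-2)(5)
  = -125

det(A) = (3)(5) - (2)(125) + (2)(-50) - (3)(-125) = 40

det(A) = 40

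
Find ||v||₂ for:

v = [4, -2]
4.472

||v||₂ = √((4)² + (-2)²) = √20 = 4.472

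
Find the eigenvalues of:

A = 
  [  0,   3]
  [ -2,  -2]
λ = -1 + i√5, -1 - i√5  (≈ -1 + 2.236i, -1 - 2.236i)

tr(A) = -2, det(A) = 6
Characteristic polynomial: λ² - tr(A)λ + det(A) = λ² + 2λ + 6
λ² + 2λ + 6 = 0  ⇒  λ = (-2 ± √((2)² - 4·(6)))/2 = (-2 ± √(-20))/2
  = -1 + i√5,  -1 - i√5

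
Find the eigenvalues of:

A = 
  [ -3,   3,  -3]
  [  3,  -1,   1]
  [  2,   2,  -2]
λ = 0, -3 + √3, -3 - √3  (≈ 0, -1.268, -4.732)

Characteristic polynomial: det(λI - A) = λ³ + 6λ² + 6λ
The constant term is 0, so λ = 0 is a root: p(λ) = λ(λ² + 6λ + 6)
λ² + 6λ + 6 = 0  ⇒  λ = (-6 ± √((6)² - 4·(6)))/2 = (-6 ± √(12))/2
  = -3 + √3,  -3 - √3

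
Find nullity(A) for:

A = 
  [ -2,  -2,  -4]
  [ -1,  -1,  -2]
nullity(A) = 2

Row reduce:
R2 → R2 - (1/2)·R1
REF = 
  [ -2,  -2,  -4]
  [  0,   0,   0]
Pivot columns: 1 → 1 pivot.
rank(A) = 1, so nullity(A) = 3 - 1 = 2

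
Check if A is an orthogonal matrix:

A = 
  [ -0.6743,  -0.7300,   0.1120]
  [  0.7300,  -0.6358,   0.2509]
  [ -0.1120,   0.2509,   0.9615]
Yes

AᵀA = 
  [  1.0001,   0,  -0.0001]
  [  0,   1.0001,   0]
  [ -0.0001,   0,   1]
≈ I (equal to I up to the 4-dp rounding of the entries)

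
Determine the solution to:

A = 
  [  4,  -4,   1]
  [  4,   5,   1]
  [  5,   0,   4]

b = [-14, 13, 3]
Row reduce the augmented matrix [A|b]:
R2 → R2 - (1)·R1
R3 → R3 - (5/4)·R1
R3 → R3 - (5/9)·R2
REF = 
  [   4,   -4,    1,  -14]
  [   0,    9,    0,   27]
  [   0,    0, 11/4, 11/2]

Back-substitution:
x₃ = (11/2) / (11/4) = 2
x₂ = (27 - (0)(2)) / 9 = 3
x₁ = (-14 - (-4)(3) - (1)(2)) / 4 = -1

x = [-1, 3, 2]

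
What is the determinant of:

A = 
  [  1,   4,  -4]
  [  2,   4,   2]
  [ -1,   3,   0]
Cofactor expansion along row 1:
det(A) = (1)·((4)(0) - (2)(3)) - (4)·((2)(0) - (2)(-1)) + (-4)·((2)(3) - (4)(-1))
  = (1)(-6) - (4)(2) + (-4)(10)
  = -54

det(A) = -54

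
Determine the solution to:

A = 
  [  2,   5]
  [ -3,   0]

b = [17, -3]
x = [1, 3]

Row reduce the augmented matrix [A|b]:
R2 → R2 + (3/2)·R1
REF = 
  [   2,    5,   17]
  [   0, 15/2, 45/2]

Back-substitution:
x₂ = (45/2) / (15/2) = 3
x₁ = (17 - (5)(3)) / 2 = 1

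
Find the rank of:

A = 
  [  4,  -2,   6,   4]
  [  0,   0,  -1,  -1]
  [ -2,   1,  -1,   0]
Row reduce:
R3 → R3 + (1/2)·R1
R3 → R3 + (2)·R2
REF = 
  [  4,  -2,   6,   4]
  [  0,   0,  -1,  -1]
  [  0,   0,   0,   0]
Pivot columns: 1, 3 → 2 pivots.

rank(A) = 2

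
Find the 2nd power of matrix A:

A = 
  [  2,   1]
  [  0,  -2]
A² = A·A:
A²[1,1] = (2)(2) + (1)(0) = 4
A²[1,2] = (2)(1) + (1)(-2) = 0
A²[2,1] = (0)(2) + (-2)(0) = 0
A²[2,2] = (0)(1) + (-2)(-2) = 4
A² = 
  [  4,   0]
  [  0,   4]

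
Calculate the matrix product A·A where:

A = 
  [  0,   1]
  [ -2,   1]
A² = A·A:
A²[1,1] = (0)(0) + (1)(-2) = -2
A²[1,2] = (0)(1) + (1)(1) = 1
A²[2,1] = (-2)(0) + (1)(-2) = -2
A²[2,2] = (-2)(1) + (1)(1) = -1
A² = 
  [ -2,   1]
  [ -2,  -1]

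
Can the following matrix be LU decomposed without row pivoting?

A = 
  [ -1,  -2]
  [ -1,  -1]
Yes.
A[1,1] = -1 ≠ 0, so Gaussian elimination proceeds without a row swap: multiplier ℓ₂₁ = (-1)/(-1) = 1, and U[2,2] = -1 - (1)(-2) = 1.
L = 
  [  1,   0]
  [  1,   1]
U = 
  [ -1,  -2]
  [  0,   1]
Check row 2 of LU: [(1)(-1), (1)(-2) + 1] = [-1, -1] = row 2 of A ✓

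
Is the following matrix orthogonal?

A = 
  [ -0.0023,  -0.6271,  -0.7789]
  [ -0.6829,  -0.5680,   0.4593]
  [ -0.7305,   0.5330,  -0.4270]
Yes

AᵀA = 
  [  1,   0,   0.0001]
  [  0,   1,   0]
  [  0.0001,   0,   1]
≈ I (equal to I up to the 4-dp rounding of the entries)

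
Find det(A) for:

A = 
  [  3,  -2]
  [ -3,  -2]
For a 2×2 matrix, det = ad - bc = (3)(-2) - (-2)(-3) = -12

det(A) = -12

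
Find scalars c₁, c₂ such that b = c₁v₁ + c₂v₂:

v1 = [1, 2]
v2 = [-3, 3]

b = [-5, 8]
c1 = 1, c2 = 2

b = 1·v1 + 2·v2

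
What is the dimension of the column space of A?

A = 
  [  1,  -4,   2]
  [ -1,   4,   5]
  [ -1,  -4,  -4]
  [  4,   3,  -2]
dim(Col(A)) = 3

Row reduce:
R2 → R2 + (1)·R1
R3 → R3 + (1)·R1
R4 → R4 - (4)·R1
Swap R2 ↔ R3
R4 → R4 + (19/8)·R2
R4 → R4 + (59/28)·R3
REF = 
  [  1,  -4,   2]
  [  0,  -8,  -2]
  [  0,   0,   7]
  [  0,   0,   0]
Pivot columns: 1, 2, 3 → 3 pivots.
dim(Col(A)) = number of pivot columns = 3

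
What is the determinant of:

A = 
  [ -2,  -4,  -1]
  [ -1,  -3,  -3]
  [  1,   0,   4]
Cofactor expansion along row 1:
det(A) = (-2)·((-3)(4) - (-3)(0)) - (-4)·((-1)(4) - (-3)(1)) + (-1)·((-1)(0) - (-3)(1))
  = (-2)(-12) - (-4)(-1) + (-1)(3)
  = 17

det(A) = 17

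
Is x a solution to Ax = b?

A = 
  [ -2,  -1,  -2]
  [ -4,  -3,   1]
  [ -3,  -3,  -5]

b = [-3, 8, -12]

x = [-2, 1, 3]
Yes

Ax = [-3, 8, -12] = b ✓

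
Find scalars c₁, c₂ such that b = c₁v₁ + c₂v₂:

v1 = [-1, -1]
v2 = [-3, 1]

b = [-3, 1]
c1 = 0, c2 = 1

b = 0·v1 + 1·v2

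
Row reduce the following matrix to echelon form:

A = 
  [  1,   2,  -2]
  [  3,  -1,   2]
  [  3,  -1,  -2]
Row operations:
R2 → R2 - (3)·R1
R3 → R3 - (3)·R1
R3 → R3 - (1)·R2

Resulting echelon form:
REF = 
  [  1,   2,  -2]
  [  0,  -7,   8]
  [  0,   0,  -4]

Rank = 3 (number of non-zero pivot rows).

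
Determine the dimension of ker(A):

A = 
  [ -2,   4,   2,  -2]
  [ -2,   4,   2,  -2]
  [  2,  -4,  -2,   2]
nullity(A) = 3

Row reduce:
R2 → R2 - (1)·R1
R3 → R3 + (1)·R1
REF = 
  [ -2,   4,   2,  -2]
  [  0,   0,   0,   0]
  [  0,   0,   0,   0]
Pivot columns: 1 → 1 pivot.
rank(A) = 1, so nullity(A) = 4 - 1 = 3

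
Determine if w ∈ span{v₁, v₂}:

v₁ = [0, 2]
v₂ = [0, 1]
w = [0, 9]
Yes

Form the augmented matrix and row-reduce:
[v₁|v₂|w] = 
  [  0,   0,   0]
  [  2,   1,   9]
Swap R1 ↔ R2
REF = 
  [  2,   1,   9]
  [  0,   0,   0]

No row of the form [0 0 | nonzero], so the system is consistent. Back-substitution gives c₁ = 9/2, c₂ = 0: w = (9/2)·v₁ + (0)·v₂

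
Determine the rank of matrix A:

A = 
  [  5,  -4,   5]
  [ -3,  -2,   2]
Row reduce:
R2 → R2 + (3/5)·R1
REF = 
  [    5,    -4,     5]
  [    0, -22/5,     5]
Pivot columns: 1, 2 → 2 pivots.

rank(A) = 2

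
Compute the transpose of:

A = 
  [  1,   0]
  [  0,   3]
Aᵀ = 
  [  1,   0]
  [  0,   3]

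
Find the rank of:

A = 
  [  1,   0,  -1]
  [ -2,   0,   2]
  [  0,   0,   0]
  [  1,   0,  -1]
Row reduce:
R2 → R2 + (2)·R1
R4 → R4 - (1)·R1
REF = 
  [  1,   0,  -1]
  [  0,   0,   0]
  [  0,   0,   0]
  [  0,   0,   0]
Pivot columns: 1 → 1 pivot.

rank(A) = 1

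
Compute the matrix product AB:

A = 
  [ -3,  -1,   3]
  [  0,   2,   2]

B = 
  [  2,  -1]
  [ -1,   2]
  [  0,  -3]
AB = 
  [ -5,  -8]
  [ -2,  -2]

A is 2×3 and B is 3×2, so AB is 2×2. Each entry is (row of A)·(column of B):
AB[1,1] = (-3)(2) + (-1)(-1) + (3)(0) = -5
AB[1,2] = (-3)(-1) + (-1)(2) + (3)(-3) = -8
AB[2,1] = (0)(2) + (2)(-1) + (2)(0) = -2
AB[2,2] = (0)(-1) + (2)(2) + (2)(-3) = -2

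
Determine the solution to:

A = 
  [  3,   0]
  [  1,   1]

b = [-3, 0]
x = [-1, 1]

Row reduce the augmented matrix [A|b]:
R2 → R2 - (1/3)·R1
REF = 
  [  3,   0,  -3]
  [  0,   1,   1]

Back-substitution:
x₂ = 1 / 1 = 1
x₁ = (-3 - (0)(1)) / 3 = -1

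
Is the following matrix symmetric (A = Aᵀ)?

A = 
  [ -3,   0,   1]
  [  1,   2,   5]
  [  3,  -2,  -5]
No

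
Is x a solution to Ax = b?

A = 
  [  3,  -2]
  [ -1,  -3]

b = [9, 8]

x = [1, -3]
Yes

Ax = [9, 8] = b ✓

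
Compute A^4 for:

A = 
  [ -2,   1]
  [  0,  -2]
A² = A·A:
A²[1,1] = (-2)(-2) + (1)(0) = 4
A²[1,2] = (-2)(1) + (1)(-2) = -4
A²[2,1] = (0)(-2) + (-2)(0) = 0
A²[2,2] = (0)(1) + (-2)(-2) = 4
A² = 
  [  4,  -4]
  [  0,   4]

A^3 = A^2·A:
A^3[1,1] = (4)(-2) + (-4)(0) = -8
A^3[1,2] = (4)(1) + (-4)(-2) = 12
A^3[2,1] = (0)(-2) + (4)(0) = 0
A^3[2,2] = (0)(1) + (4)(-2) = -8
A^3 = 
  [ -8,  12]
  [  0,  -8]

A^4 = A^3·A:
A^4[1,1] = (-8)(-2) + (12)(0) = 16
A^4[1,2] = (-8)(1) + (12)(-2) = -32
A^4[2,1] = (0)(-2) + (-8)(0) = 0
A^4[2,2] = (0)(1) + (-8)(-2) = 16
A^4 = 
  [ 16, -32]
  [  0,  16]

Therefore
A^4 = 
  [ 16, -32]
  [  0,  16]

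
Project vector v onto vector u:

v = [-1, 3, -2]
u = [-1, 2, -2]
proj_u(v) = [-11/9, 22/9, -22/9]

v·u = (-1)(-1) + (3)(2) + (-2)(-2) = 11
u·u = (-1)² + (2)² + (-2)² = 9
proj_u(v) = (v·u / u·u) × u = (11/9) × u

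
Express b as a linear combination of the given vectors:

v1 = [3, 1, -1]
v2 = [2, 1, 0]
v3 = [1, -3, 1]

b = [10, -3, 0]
c1 = 2, c2 = 1, c3 = 2

b = 2·v1 + 1·v2 + 2·v3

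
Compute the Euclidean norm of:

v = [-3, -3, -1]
4.359

||v||₂ = √((-3)² + (-3)² + (-1)²) = √19 = 4.359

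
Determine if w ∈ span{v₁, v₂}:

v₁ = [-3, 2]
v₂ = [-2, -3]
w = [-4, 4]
Yes

Form the augmented matrix and row-reduce:
[v₁|v₂|w] = 
  [ -3,  -2,  -4]
  [  2,  -3,   4]
R2 → R2 + (2/3)·R1
REF = 
  [   -3,    -2,    -4]
  [    0, -13/3,   4/3]

No row of the form [0 0 | nonzero], so the system is consistent. Back-substitution gives c₁ = 20/13, c₂ = -4/13: w = (20/13)·v₁ + (-4/13)·v₂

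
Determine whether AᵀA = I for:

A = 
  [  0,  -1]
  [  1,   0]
Yes

AᵀA = 
  [  1,   0]
  [  0,   1]
= I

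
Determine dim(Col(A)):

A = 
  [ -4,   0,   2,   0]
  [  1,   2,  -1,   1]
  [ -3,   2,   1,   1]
Row reduce:
R2 → R2 + (1/4)·R1
R3 → R3 - (3/4)·R1
R3 → R3 - (1)·R2
REF = 
  [  -4,    0,    2,    0]
  [   0,    2, -1/2,    1]
  [   0,    0,    0,    0]
Pivot columns: 1, 2 → 2 pivots.
dim(Col(A)) = number of pivot columns = 2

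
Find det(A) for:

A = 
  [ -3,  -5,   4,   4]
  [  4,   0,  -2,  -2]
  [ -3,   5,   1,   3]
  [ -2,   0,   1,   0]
-40

Cofactor expansion along row 1: det(A) = a₁₁M₁₁ - a₁₂M₁₂ + a₁₃M₁₃ - a₁₄M₁₄

M₁₁ = det[[0, -2, -2]; [5, 1, 3]; [0, 1, 0]]
  = (0)·((1)(0) - (3)(1)) - (-2)·((5)(0) - (3)(0)) + (-2)·((5)(1) - (1)(0))
  = (0)(-3) - (-2)(0) + (-2)(5)
  = -10
M₁₂ = det[[4, -2, -2]; [-3, 1, 3]; [-2, 1, 0]]
  = (4)·((1)(0) - (3)(1)) - (-2)·((-3)(0) - (3)(-2)) + (-2)·((-3)(1) - (1)(-2))
  = (4)(-3) - (-2)(6) + (-2)(-1)
  = 2
M₁₃ = det[[4, 0, -2]; [-3, 5, 3]; [-2, 0, 0]]
  = (4)·((5)(0) - (3)(0)) - (0)·((-3)(0) - (3)(-2)) + (-2)·((-3)(0) - (5)(-2))
  = (4)(0) - (0)(6) + (-2)(10)
  = -20
M₁₄ = det[[4, 0, -2]; [-3, 5, 1]; [-2, 0, 1]]
  = (4)·((5)(1) - (1)(0)) - (0)·((-3)(1) - (1)(-2)) + (-2)·((-3)(0) - (5)(-2))
  = (4)(5) - (0)(-1) + (-2)(10)
  = 0

det(A) = (-3)(-10) - (-5)(2) + (4)(-20) - (4)(0) = -40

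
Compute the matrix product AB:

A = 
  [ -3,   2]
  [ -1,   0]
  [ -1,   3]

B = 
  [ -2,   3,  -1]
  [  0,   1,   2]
AB = 
  [  6,  -7,   7]
  [  2,  -3,   1]
  [  2,   0,   7]

A is 3×2 and B is 2×3, so AB is 3×3. Each entry is (row of A)·(column of B):
AB[1,1] = (-3)(-2) + (2)(0) = 6
AB[1,2] = (-3)(3) + (2)(1) = -7
AB[1,3] = (-3)(-1) + (2)(2) = 7
AB[2,1] = (-1)(-2) + (0)(0) = 2
AB[2,2] = (-1)(3) + (0)(1) = -3
AB[2,3] = (-1)(-1) + (0)(2) = 1
AB[3,1] = (-1)(-2) + (3)(0) = 2
AB[3,2] = (-1)(3) + (3)(1) = 0
AB[3,3] = (-1)(-1) + (3)(2) = 7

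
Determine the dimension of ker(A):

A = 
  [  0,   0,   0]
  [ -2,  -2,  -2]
nullity(A) = 2

Row reduce:
Swap R1 ↔ R2
REF = 
  [ -2,  -2,  -2]
  [  0,   0,   0]
Pivot columns: 1 → 1 pivot.
rank(A) = 1, so nullity(A) = 3 - 1 = 2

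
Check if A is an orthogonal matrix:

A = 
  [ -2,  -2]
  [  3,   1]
No

AᵀA = 
  [ 13,   7]
  [  7,   5]
≠ I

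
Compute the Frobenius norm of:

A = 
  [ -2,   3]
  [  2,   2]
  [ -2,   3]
||A||_F = 5.831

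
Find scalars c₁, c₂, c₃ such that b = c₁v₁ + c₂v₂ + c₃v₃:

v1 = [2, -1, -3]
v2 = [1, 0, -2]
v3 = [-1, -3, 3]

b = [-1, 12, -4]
c1 = -3, c2 = 2, c3 = -3

b = -3·v1 + 2·v2 + -3·v3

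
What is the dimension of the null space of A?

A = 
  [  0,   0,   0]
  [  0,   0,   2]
nullity(A) = 2

Row reduce:
Swap R1 ↔ R2
REF = 
  [  0,   0,   2]
  [  0,   0,   0]
Pivot columns: 3 → 1 pivot.
rank(A) = 1, so nullity(A) = 3 - 1 = 2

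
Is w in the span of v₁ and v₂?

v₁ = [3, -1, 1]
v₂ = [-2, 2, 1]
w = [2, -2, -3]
No

Form the augmented matrix and row-reduce:
[v₁|v₂|w] = 
  [  3,  -2,   2]
  [ -1,   2,  -2]
  [  1,   1,  -3]
R2 → R2 + (1/3)·R1
R3 → R3 - (1/3)·R1
R3 → R3 - (5/4)·R2
REF = 
  [   3,   -2,    2]
  [   0,  4/3, -4/3]
  [   0,    0,   -2]

Row 3 reads [0 0 | -2], i.e. 0 = -2, so the system is inconsistent and w ∉ span{v₁, v₂}.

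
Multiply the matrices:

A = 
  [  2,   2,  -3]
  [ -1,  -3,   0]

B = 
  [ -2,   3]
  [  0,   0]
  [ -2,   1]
AB = 
  [  2,   3]
  [  2,  -3]

A is 2×3 and B is 3×2, so AB is 2×2. Each entry is (row of A)·(column of B):
AB[1,1] = (2)(-2) + (2)(0) + (-3)(-2) = 2
AB[1,2] = (2)(3) + (2)(0) + (-3)(1) = 3
AB[2,1] = (-1)(-2) + (-3)(0) + (0)(-2) = 2
AB[2,2] = (-1)(3) + (-3)(0) + (0)(1) = -3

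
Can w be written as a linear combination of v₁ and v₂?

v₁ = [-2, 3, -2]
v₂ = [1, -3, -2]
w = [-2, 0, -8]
Yes

Form the augmented matrix and row-reduce:
[v₁|v₂|w] = 
  [ -2,   1,  -2]
  [  3,  -3,   0]
  [ -2,  -2,  -8]
R2 → R2 + (3/2)·R1
R3 → R3 - (1)·R1
R3 → R3 - (2)·R2
REF = 
  [  -2,    1,   -2]
  [   0, -3/2,   -3]
  [   0,    0,    0]

No row of the form [0 0 | nonzero], so the system is consistent. Back-substitution gives c₁ = 2, c₂ = 2: w = (2)·v₁ + (2)·v₂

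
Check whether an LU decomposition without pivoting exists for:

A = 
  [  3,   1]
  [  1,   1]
Yes.
A[1,1] = 3 ≠ 0, so Gaussian elimination proceeds without a row swap: multiplier ℓ₂₁ = (1)/(3) = 1/3, and U[2,2] = 1 - (1/3)(1) = 2/3.
L = 
  [  1,   0]
  [1/3,   1]
U = 
  [  3,   1]
  [  0, 2/3]
Check row 2 of LU: [(1/3)(3), (1/3)(1) + (2/3)] = [1, 1] = row 2 of A ✓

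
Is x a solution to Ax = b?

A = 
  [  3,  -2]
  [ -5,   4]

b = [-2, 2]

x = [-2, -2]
Yes

Ax = [-2, 2] = b ✓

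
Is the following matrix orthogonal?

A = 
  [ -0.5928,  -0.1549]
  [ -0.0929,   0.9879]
No

AᵀA = 
  [  0.3600,   0]
  [  0,   0.9999]
≠ I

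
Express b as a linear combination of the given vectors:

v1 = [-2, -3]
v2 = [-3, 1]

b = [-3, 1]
c1 = 0, c2 = 1

b = 0·v1 + 1·v2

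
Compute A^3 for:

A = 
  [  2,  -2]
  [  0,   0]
A^3 = 
  [  8,  -8]
  [  0,   0]

A² = A·A:
A²[1,1] = (2)(2) + (-2)(0) = 4
A²[1,2] = (2)(-2) + (-2)(0) = -4
A²[2,1] = (0)(2) + (0)(0) = 0
A²[2,2] = (0)(-2) + (0)(0) = 0
A² = 
  [  4,  -4]
  [  0,   0]

A^3 = A^2·A:
A^3[1,1] = (4)(2) + (-4)(0) = 8
A^3[1,2] = (4)(-2) + (-4)(0) = -8
A^3[2,1] = (0)(2) + (0)(0) = 0
A^3[2,2] = (0)(-2) + (0)(0) = 0
A^3 = 
  [  8,  -8]
  [  0,   0]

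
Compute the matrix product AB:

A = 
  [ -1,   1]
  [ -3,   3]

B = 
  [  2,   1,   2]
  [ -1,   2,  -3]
AB = 
  [ -3,   1,  -5]
  [ -9,   3, -15]

A is 2×2 and B is 2×3, so AB is 2×3. Each entry is (row of A)·(column of B):
AB[1,1] = (-1)(2) + (1)(-1) = -3
AB[1,2] = (-1)(1) + (1)(2) = 1
AB[1,3] = (-1)(2) + (1)(-3) = -5
AB[2,1] = (-3)(2) + (3)(-1) = -9
AB[2,2] = (-3)(1) + (3)(2) = 3
AB[2,3] = (-3)(2) + (3)(-3) = -15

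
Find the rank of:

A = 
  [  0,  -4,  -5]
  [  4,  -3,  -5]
rank(A) = 2

Row reduce:
Swap R1 ↔ R2
REF = 
  [  4,  -3,  -5]
  [  0,  -4,  -5]
Pivot columns: 1, 2 → 2 pivots.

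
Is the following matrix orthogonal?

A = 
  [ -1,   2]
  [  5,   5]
No

AᵀA = 
  [ 26,  23]
  [ 23,  29]
≠ I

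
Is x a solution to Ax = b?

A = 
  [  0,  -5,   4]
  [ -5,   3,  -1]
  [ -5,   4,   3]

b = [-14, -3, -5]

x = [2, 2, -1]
Yes

Ax = [-14, -3, -5] = b ✓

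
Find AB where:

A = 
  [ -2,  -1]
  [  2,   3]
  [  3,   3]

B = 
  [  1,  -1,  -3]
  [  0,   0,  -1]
AB = 
  [ -2,   2,   7]
  [  2,  -2,  -9]
  [  3,  -3, -12]

A is 3×2 and B is 2×3, so AB is 3×3. Each entry is (row of A)·(column of B):
AB[1,1] = (-2)(1) + (-1)(0) = -2
AB[1,2] = (-2)(-1) + (-1)(0) = 2
AB[1,3] = (-2)(-3) + (-1)(-1) = 7
AB[2,1] = (2)(1) + (3)(0) = 2
AB[2,2] = (2)(-1) + (3)(0) = -2
AB[2,3] = (2)(-3) + (3)(-1) = -9
AB[3,1] = (3)(1) + (3)(0) = 3
AB[3,2] = (3)(-1) + (3)(0) = -3
AB[3,3] = (3)(-3) + (3)(-1) = -12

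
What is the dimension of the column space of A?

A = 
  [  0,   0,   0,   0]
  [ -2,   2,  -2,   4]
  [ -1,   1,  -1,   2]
dim(Col(A)) = 1

Row reduce:
Swap R1 ↔ R2
R3 → R3 - (1/2)·R1
REF = 
  [ -2,   2,  -2,   4]
  [  0,   0,   0,   0]
  [  0,   0,   0,   0]
Pivot columns: 1 → 1 pivot.
dim(Col(A)) = number of pivot columns = 1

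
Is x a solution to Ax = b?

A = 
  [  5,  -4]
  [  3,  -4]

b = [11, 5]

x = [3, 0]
No

Ax = [15, 9] ≠ b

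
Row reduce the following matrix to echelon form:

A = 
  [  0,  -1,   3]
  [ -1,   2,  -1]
Row operations:
Swap R1 ↔ R2

Resulting echelon form:
REF = 
  [ -1,   2,  -1]
  [  0,  -1,   3]

Rank = 2 (number of non-zero pivot rows).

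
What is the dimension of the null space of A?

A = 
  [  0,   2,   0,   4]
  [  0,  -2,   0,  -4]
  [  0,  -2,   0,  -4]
nullity(A) = 3

Row reduce:
R2 → R2 + (1)·R1
R3 → R3 + (1)·R1
REF = 
  [  0,   2,   0,   4]
  [  0,   0,   0,   0]
  [  0,   0,   0,   0]
Pivot columns: 2 → 1 pivot.
rank(A) = 1, so nullity(A) = 4 - 1 = 3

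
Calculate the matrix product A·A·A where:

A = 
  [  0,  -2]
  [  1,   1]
A² = A·A:
A²[1,1] = (0)(0) + (-2)(1) = -2
A²[1,2] = (0)(-2) + (-2)(1) = -2
A²[2,1] = (1)(0) + (1)(1) = 1
A²[2,2] = (1)(-2) + (1)(1) = -1
A² = 
  [ -2,  -2]
  [  1,  -1]

A^3 = A^2·A:
A^3[1,1] = (-2)(0) + (-2)(1) = -2
A^3[1,2] = (-2)(-2) + (-2)(1) = 2
A^3[2,1] = (1)(0) + (-1)(1) = -1
A^3[2,2] = (1)(-2) + (-1)(1) = -3
A^3 = 
  [ -2,   2]
  [ -1,  -3]

Therefore
A^3 = 
  [ -2,   2]
  [ -1,  -3]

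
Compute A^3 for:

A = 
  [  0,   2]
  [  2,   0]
A^3 = 
  [  0,   8]
  [  8,   0]

A² = A·A:
A²[1,1] = (0)(0) + (2)(2) = 4
A²[1,2] = (0)(2) + (2)(0) = 0
A²[2,1] = (2)(0) + (0)(2) = 0
A²[2,2] = (2)(2) + (0)(0) = 4
A² = 
  [  4,   0]
  [  0,   4]

A^3 = A^2·A:
A^3[1,1] = (4)(0) + (0)(2) = 0
A^3[1,2] = (4)(2) + (0)(0) = 8
A^3[2,1] = (0)(0) + (4)(2) = 8
A^3[2,2] = (0)(2) + (4)(0) = 0
A^3 = 
  [  0,   8]
  [  8,   0]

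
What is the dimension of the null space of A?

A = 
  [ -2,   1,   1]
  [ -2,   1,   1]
nullity(A) = 2

Row reduce:
R2 → R2 - (1)·R1
REF = 
  [ -2,   1,   1]
  [  0,   0,   0]
Pivot columns: 1 → 1 pivot.
rank(A) = 1, so nullity(A) = 3 - 1 = 2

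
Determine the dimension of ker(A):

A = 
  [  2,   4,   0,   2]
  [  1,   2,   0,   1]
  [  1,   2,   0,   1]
nullity(A) = 3

Row reduce:
R2 → R2 - (1/2)·R1
R3 → R3 - (1/2)·R1
REF = 
  [  2,   4,   0,   2]
  [  0,   0,   0,   0]
  [  0,   0,   0,   0]
Pivot columns: 1 → 1 pivot.
rank(A) = 1, so nullity(A) = 4 - 1 = 3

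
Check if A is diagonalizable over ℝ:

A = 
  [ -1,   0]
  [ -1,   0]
Yes

tr(A) = -1, det(A) = 0
Characteristic polynomial: λ² - tr(A)λ + det(A) = λ² + λ
λ² + λ = λ(λ + 1)
Eigenvalues: 0, -1
λ=-1: alg. mult. = 1, geom. mult. = 2 - rank(A - (-1)I) = 2 - 1 = 1
λ=0: alg. mult. = 1, geom. mult. = 2 - rank(A - (0)I) = 2 - 1 = 1
Sum of geometric multiplicities equals n, so A has n independent eigenvectors.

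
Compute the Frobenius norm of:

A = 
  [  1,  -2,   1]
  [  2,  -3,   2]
||A||_F = 4.796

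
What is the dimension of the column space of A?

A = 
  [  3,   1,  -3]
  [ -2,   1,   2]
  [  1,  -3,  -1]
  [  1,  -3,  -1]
dim(Col(A)) = 2

Row reduce:
R2 → R2 + (2/3)·R1
R3 → R3 - (1/3)·R1
R4 → R4 - (1/3)·R1
R3 → R3 + (2)·R2
R4 → R4 + (2)·R2
REF = 
  [  3,   1,  -3]
  [  0, 5/3,   0]
  [  0,   0,   0]
  [  0,   0,   0]
Pivot columns: 1, 2 → 2 pivots.
dim(Col(A)) = number of pivot columns = 2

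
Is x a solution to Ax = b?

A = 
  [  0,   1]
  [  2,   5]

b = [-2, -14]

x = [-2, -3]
No

Ax = [-3, -19] ≠ b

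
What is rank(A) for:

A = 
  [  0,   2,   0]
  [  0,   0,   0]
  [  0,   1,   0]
rank(A) = 1

Row reduce:
R3 → R3 - (1/2)·R1
REF = 
  [  0,   2,   0]
  [  0,   0,   0]
  [  0,   0,   0]
Pivot columns: 2 → 1 pivot.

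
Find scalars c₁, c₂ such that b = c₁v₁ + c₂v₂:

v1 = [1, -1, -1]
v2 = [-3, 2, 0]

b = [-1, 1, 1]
c1 = -1, c2 = 0

b = -1·v1 + 0·v2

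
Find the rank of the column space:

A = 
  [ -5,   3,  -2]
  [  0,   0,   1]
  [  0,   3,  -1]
dim(Col(A)) = 3

Row reduce:
Swap R2 ↔ R3
REF = 
  [ -5,   3,  -2]
  [  0,   3,  -1]
  [  0,   0,   1]
Pivot columns: 1, 2, 3 → 3 pivots.
dim(Col(A)) = number of pivot columns = 3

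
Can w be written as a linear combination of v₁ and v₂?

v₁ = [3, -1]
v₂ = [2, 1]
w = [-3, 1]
Yes

Form the augmented matrix and row-reduce:
[v₁|v₂|w] = 
  [  3,   2,  -3]
  [ -1,   1,   1]
R2 → R2 + (1/3)·R1
REF = 
  [  3,   2,  -3]
  [  0, 5/3,   0]

No row of the form [0 0 | nonzero], so the system is consistent. Back-substitution gives c₁ = -1, c₂ = 0: w = (-1)·v₁ + (0)·v₂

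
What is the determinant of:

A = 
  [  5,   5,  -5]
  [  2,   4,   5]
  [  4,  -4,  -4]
280

Cofactor expansion along row 1:
det(A) = (5)·((4)(-4) - (5)(-4)) - (5)·((2)(-4) - (5)(4)) + (-5)·((2)(-4) - (4)(4))
  = (5)(4) - (5)(-28) + (-5)(-24)
  = 280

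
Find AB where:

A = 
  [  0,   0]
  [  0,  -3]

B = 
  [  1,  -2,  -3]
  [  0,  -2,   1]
A is 2×2 and B is 2×3, so AB is 2×3. Each entry is (row of A)·(column of B):
AB[1,1] = (0)(1) + (0)(0) = 0
AB[1,2] = (0)(-2) + (0)(-2) = 0
AB[1,3] = (0)(-3) + (0)(1) = 0
AB[2,1] = (0)(1) + (-3)(0) = 0
AB[2,2] = (0)(-2) + (-3)(-2) = 6
AB[2,3] = (0)(-3) + (-3)(1) = -3

AB = 
  [  0,   0,   0]
  [  0,   6,  -3]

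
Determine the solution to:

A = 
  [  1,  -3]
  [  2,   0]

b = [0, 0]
Row reduce the augmented matrix [A|b]:
R2 → R2 - (2)·R1
REF = 
  [  1,  -3,   0]
  [  0,   6,   0]

Back-substitution:
x₂ = 0 / 6 = 0
x₁ = (0 - (-3)(0)) / 1 = 0

x = [0, 0]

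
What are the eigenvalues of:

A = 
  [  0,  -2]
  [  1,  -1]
λ = (-1 + i√7)/2, (-1 - i√7)/2  (≈ -0.5 + 1.323i, -0.5 - 1.323i)

tr(A) = -1, det(A) = 2
Characteristic polynomial: λ² - tr(A)λ + det(A) = λ² + λ + 2
λ² + λ + 2 = 0  ⇒  λ = (-1 ± √((1)² - 4·(2)))/2 = (-1 ± √(-7))/2
  = (-1 + i√7)/2,  (-1 - i√7)/2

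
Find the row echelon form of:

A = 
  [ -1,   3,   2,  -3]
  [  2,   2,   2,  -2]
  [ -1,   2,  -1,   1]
Row operations:
R2 → R2 + (2)·R1
R3 → R3 - (1)·R1
R3 → R3 + (1/8)·R2

Resulting echelon form:
REF = 
  [  -1,    3,    2,   -3]
  [   0,    8,    6,   -8]
  [   0,    0, -9/4,    3]

Rank = 3 (number of non-zero pivot rows).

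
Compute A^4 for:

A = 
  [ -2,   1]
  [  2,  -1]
A² = A·A:
A²[1,1] = (-2)(-2) + (1)(2) = 6
A²[1,2] = (-2)(1) + (1)(-1) = -3
A²[2,1] = (2)(-2) + (-1)(2) = -6
A²[2,2] = (2)(1) + (-1)(-1) = 3
A² = 
  [  6,  -3]
  [ -6,   3]

A^3 = A^2·A:
A^3[1,1] = (6)(-2) + (-3)(2) = -18
A^3[1,2] = (6)(1) + (-3)(-1) = 9
A^3[2,1] = (-6)(-2) + (3)(2) = 18
A^3[2,2] = (-6)(1) + (3)(-1) = -9
A^3 = 
  [-18,   9]
  [ 18,  -9]

A^4 = A^3·A:
A^4[1,1] = (-18)(-2) + (9)(2) = 54
A^4[1,2] = (-18)(1) + (9)(-1) = -27
A^4[2,1] = (18)(-2) + (-9)(2) = -54
A^4[2,2] = (18)(1) + (-9)(-1) = 27
A^4 = 
  [ 54, -27]
  [-54,  27]

Therefore
A^4 = 
  [ 54, -27]
  [-54,  27]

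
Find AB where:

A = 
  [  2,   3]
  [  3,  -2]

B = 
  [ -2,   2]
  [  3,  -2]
AB = 
  [  5,  -2]
  [-12,  10]

A is 2×2 and B is 2×2, so AB is 2×2. Each entry is (row of A)·(column of B):
AB[1,1] = (2)(-2) + (3)(3) = 5
AB[1,2] = (2)(2) + (3)(-2) = -2
AB[2,1] = (3)(-2) + (-2)(3) = -12
AB[2,2] = (3)(2) + (-2)(-2) = 10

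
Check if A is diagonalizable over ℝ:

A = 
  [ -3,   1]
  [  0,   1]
Yes

tr(A) = -2, det(A) = -3
Characteristic polynomial: λ² - tr(A)λ + det(A) = λ² + 2λ - 3
λ² + 2λ - 3 = (λ + 3)(λ - 1)
Eigenvalues: 1, -3
λ=-3: alg. mult. = 1, geom. mult. = 2 - rank(A - (-3)I) = 2 - 1 = 1
λ=1: alg. mult. = 1, geom. mult. = 2 - rank(A - (1)I) = 2 - 1 = 1
Sum of geometric multiplicities equals n, so A has n independent eigenvectors.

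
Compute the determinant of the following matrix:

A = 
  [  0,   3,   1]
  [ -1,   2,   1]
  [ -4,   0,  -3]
-13

Cofactor expansion along row 1:
det(A) = (0)·((2)(-3) - (1)(0)) - (3)·((-1)(-3) - (1)(-4)) + (1)·((-1)(0) - (2)(-4))
  = (0)(-6) - (3)(7) + (1)(8)
  = -13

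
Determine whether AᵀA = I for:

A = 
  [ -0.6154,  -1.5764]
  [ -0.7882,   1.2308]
No

AᵀA = 
  [  1,   0]
  [  0,   3.9999]
≠ I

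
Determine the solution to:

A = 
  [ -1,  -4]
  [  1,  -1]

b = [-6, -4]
Row reduce the augmented matrix [A|b]:
R2 → R2 + (1)·R1
REF = 
  [ -1,  -4,  -6]
  [  0,  -5, -10]

Back-substitution:
x₂ = (-10) / (-5) = 2
x₁ = (-6 - (-4)(2)) / (-1) = -2

x = [-2, 2]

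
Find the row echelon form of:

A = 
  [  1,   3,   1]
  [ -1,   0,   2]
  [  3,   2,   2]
Row operations:
R2 → R2 + (1)·R1
R3 → R3 - (3)·R1
R3 → R3 + (7/3)·R2

Resulting echelon form:
REF = 
  [  1,   3,   1]
  [  0,   3,   3]
  [  0,   0,   6]

Rank = 3 (number of non-zero pivot rows).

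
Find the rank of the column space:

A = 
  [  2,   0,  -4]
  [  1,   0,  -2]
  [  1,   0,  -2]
dim(Col(A)) = 1

Row reduce:
R2 → R2 - (1/2)·R1
R3 → R3 - (1/2)·R1
REF = 
  [  2,   0,  -4]
  [  0,   0,   0]
  [  0,   0,   0]
Pivot columns: 1 → 1 pivot.
dim(Col(A)) = number of pivot columns = 1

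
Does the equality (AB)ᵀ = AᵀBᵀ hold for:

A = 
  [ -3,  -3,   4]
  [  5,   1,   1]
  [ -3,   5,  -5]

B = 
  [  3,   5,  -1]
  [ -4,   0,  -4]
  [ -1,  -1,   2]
No

(AB)ᵀ = 
  [ -1,  10, -24]
  [-19,  24, -10]
  [ 23,  -7, -27]

AᵀBᵀ = 
  [ 19,  24,  -8]
  [ -9,  -8,  12]
  [ 22,   4, -15]

The two matrices differ, so (AB)ᵀ ≠ AᵀBᵀ in general. The correct identity is (AB)ᵀ = BᵀAᵀ.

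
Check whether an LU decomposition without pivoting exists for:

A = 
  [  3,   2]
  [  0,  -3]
Yes.
A[1,1] = 3 ≠ 0, so Gaussian elimination proceeds without a row swap: multiplier ℓ₂₁ = (0)/(3) = 0, and U[2,2] = -3 - (0)(2) = -3.
L = 
  [  1,   0]
  [  0,   1]
U = 
  [  3,   2]
  [  0,  -3]
Check row 2 of LU: [(0)(3), (0)(2) + (-3)] = [0, -3] = row 2 of A ✓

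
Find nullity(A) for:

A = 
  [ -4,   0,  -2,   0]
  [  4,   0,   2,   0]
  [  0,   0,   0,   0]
nullity(A) = 3

Row reduce:
R2 → R2 + (1)·R1
REF = 
  [ -4,   0,  -2,   0]
  [  0,   0,   0,   0]
  [  0,   0,   0,   0]
Pivot columns: 1 → 1 pivot.
rank(A) = 1, so nullity(A) = 4 - 1 = 3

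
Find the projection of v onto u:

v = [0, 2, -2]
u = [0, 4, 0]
v·u = (0)(0) + (2)(4) + (-2)(0) = 8
u·u = (0)² + (4)² + (0)² = 16
proj_u(v) = (v·u / u·u) × u = (8/16) × u = (1/2) × u

proj_u(v) = [0, 2, 0]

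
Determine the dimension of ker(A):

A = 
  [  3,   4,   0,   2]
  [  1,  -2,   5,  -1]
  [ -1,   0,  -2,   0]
nullity(A) = 2

Row reduce:
R2 → R2 - (1/3)·R1
R3 → R3 + (1/3)·R1
R3 → R3 + (2/5)·R2
REF = 
  [    3,     4,     0,     2]
  [    0, -10/3,     5,  -5/3]
  [    0,     0,     0,     0]
Pivot columns: 1, 2 → 2 pivots.
rank(A) = 2, so nullity(A) = 4 - 2 = 2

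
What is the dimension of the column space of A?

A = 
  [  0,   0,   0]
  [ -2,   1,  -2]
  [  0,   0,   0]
Row reduce:
Swap R1 ↔ R2
REF = 
  [ -2,   1,  -2]
  [  0,   0,   0]
  [  0,   0,   0]
Pivot columns: 1 → 1 pivot.
dim(Col(A)) = number of pivot columns = 1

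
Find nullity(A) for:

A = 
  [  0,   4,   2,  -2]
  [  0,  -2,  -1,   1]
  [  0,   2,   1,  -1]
nullity(A) = 3

Row reduce:
R2 → R2 + (1/2)·R1
R3 → R3 - (1/2)·R1
REF = 
  [  0,   4,   2,  -2]
  [  0,   0,   0,   0]
  [  0,   0,   0,   0]
Pivot columns: 2 → 1 pivot.
rank(A) = 1, so nullity(A) = 4 - 1 = 3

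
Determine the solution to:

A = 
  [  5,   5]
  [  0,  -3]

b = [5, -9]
x = [-2, 3]

Row reduce the augmented matrix [A|b]:
(already in echelon form)
REF = 
  [  5,   5,   5]
  [  0,  -3,  -9]

Back-substitution:
x₂ = (-9) / (-3) = 3
x₁ = (5 - (5)(3)) / 5 = -2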